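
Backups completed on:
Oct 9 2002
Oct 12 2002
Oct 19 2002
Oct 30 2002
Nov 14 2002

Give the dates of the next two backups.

Intervals are 3, 7, 11, 15 days — an arithmetic progression with common difference 4.
Next gap: 19 days. Nov 14 2002 + 19 days = Dec 3 2002.
Next gap: 23 days. Dec 3 2002 + 23 days = Dec 26 2002.

Dec 3 2002, Dec 26 2002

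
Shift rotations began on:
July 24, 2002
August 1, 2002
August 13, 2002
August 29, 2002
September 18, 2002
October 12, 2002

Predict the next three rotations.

November 9, 2002; December 11, 2002; January 16, 2003

Gaps: 8, 12, 16, 20, 24 days — each gap is 4 larger than the previous one.
Next gap: 28 days. October 12, 2002 + 28 days = November 9, 2002.
Next gap: 32 days. November 9, 2002 + 32 days = December 11, 2002.
Next gap: 36 days. December 11, 2002 + 36 days = January 16, 2003.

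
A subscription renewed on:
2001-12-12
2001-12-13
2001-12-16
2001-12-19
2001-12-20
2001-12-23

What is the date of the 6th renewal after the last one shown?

2002-01-06

The gap pattern 1, 3, 3, 1, 3 repeats every 3 events.
These are the Wednesdays, Thursdays and Sundays of each week.
Next Wednesday: 2001-12-26.
The following Thursday is 2001-12-27.
The following Sunday is 2001-12-30.
Next Wednesday: 2002-01-02.
Next Thursday: 2002-01-03.
The following Sunday is 2002-01-06.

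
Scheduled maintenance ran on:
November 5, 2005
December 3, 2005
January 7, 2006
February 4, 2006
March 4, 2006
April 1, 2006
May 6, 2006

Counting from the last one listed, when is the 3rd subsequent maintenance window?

All dates are Saturdays, 28, 35, 28, 28, 28, 35 days apart.
Specifically, the 1st Saturday of each month.
June 2006 — 1st Saturday is June 3, 2006.
July 2006 — 1st Saturday is July 1, 2006.
1st Saturday of August 2006: August 5, 2006.

August 5, 2006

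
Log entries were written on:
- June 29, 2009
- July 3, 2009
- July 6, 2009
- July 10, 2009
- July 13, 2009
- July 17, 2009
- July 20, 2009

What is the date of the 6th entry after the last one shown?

August 10, 2009

Every event lands on a Monday or Friday (gaps cycle 4, 3, 4, 3, 4, 3).
So the schedule is: every Monday and Friday.
The following Friday is July 24, 2009.
The following Monday is July 27, 2009.
The following Friday is July 31, 2009.
Next Monday: August 3, 2009.
The following Friday is August 7, 2009.
Next Monday: August 10, 2009.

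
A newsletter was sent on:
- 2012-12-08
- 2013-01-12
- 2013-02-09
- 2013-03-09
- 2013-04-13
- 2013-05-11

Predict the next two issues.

These are Saturdays at 28- or 35-day spacing (35, 28, 28, 35, 28).
The pattern: 2nd Saturday of the month.
2nd Saturday of June 2013: 2013-06-08.
2nd Saturday of July 2013: 2013-07-13.

2013-06-08, 2013-07-13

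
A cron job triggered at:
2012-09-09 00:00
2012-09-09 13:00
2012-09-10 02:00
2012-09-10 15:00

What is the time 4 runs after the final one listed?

Gaps: 13, 13, 13 hours — each event is 13 hours after the previous one.
2012-09-10 15:00 + 13 h = 2012-09-11 04:00.
2012-09-11 04:00 + 13 h = 2012-09-11 17:00.
2012-09-11 17:00 + 13 h = 2012-09-12 06:00.
2012-09-12 06:00 + 13 h = 2012-09-12 19:00.

2012-09-12 19:00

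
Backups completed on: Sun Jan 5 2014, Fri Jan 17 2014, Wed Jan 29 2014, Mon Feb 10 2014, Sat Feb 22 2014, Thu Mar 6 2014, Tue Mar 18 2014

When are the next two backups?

The spacing is 12, 12, 12, 12, 12, 12 days — always 12 days.
Tue Mar 18 2014 + 12 days = Sun Mar 30 2014.
Sun Mar 30 2014 + 12 days = Fri Apr 11 2014.

Sun Mar 30 2014, Fri Apr 11 2014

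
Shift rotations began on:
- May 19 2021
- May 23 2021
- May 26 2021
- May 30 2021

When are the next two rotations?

Jun 2 2021, Jun 6 2021

Every event lands on a Wednesday or Sunday (gaps cycle 4, 3, 4).
So the schedule is: every Wednesday and Sunday.
The following Wednesday is Jun 2 2021.
The following Sunday is Jun 6 2021.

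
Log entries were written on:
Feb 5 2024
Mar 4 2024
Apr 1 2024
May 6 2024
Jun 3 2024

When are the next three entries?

These are Mondays at 28- or 35-day spacing (28, 28, 35, 28).
The pattern: 1st Monday of the month.
1st Monday of July 2024: Jul 1 2024.
1st Monday of August 2024: Aug 5 2024.
September 2024 — 1st Monday is Sep 2 2024.

Jul 1 2024, Aug 5 2024, Sep 2 2024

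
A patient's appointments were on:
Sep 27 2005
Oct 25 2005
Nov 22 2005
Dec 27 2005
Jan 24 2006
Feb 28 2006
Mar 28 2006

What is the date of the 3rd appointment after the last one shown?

These are Tuesdays at 28- or 35-day spacing (28, 28, 35, 28, 35, 28).
The pattern: 4th Tuesday of the month.
4th Tuesday of April 2006: Apr 25 2006.
May 2006 — 4th Tuesday is May 23 2006.
June 2006 — 4th Tuesday is Jun 27 2006.

Jun 27 2006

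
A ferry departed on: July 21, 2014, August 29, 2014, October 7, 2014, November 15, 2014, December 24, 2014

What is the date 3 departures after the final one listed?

Every event comes 39 days after the last (39, 39, 39, 39).
December 24, 2014 + 39 days = February 1, 2015.
February 1, 2015 + 39 days = March 12, 2015.
March 12, 2015 + 39 days = April 20, 2015.

April 20, 2015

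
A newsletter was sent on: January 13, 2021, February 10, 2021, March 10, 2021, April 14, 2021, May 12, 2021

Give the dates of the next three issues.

All dates are Wednesdays, 28, 28, 35, 28 days apart.
Specifically, the 2nd Wednesday of each month.
2nd Wednesday of June 2021: June 9, 2021.
July 2021 — 2nd Wednesday is July 14, 2021.
August 2021 — 2nd Wednesday is August 11, 2021.

June 9, 2021; July 14, 2021; August 11, 2021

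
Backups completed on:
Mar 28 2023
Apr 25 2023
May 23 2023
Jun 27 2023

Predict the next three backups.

These are Tuesdays at 28- or 35-day spacing (28, 28, 35).
The pattern: 4th Tuesday of the month.
4th Tuesday of July 2023: Jul 25 2023.
August 2023 — 4th Tuesday is Aug 22 2023.
September 2023 — 4th Tuesday is Sep 26 2023.

Jul 25 2023, Aug 22 2023, Sep 26 2023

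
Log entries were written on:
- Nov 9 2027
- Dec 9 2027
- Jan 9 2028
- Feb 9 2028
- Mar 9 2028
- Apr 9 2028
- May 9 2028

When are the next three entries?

Gaps: 30, 31, 31, 29, 31, 30 days — not constant. Every event is on the 9th of the month.
Pattern: the 9th of each month.
June 2028: Jun 9 2028.
Next: July 2028 → Jul 9 2028.
August 2028: Aug 9 2028.

Jun 9 2028, Jul 9 2028, Aug 9 2028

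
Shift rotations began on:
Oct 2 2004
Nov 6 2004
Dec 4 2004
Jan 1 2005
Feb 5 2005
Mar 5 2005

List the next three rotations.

Apr 2 2005, May 7 2005, Jun 4 2005

Gaps: 35, 28, 28, 35, 28 days — a mix of 28 and 35. Every date is a Saturday.
Each is the 1st Saturday of its month.
1st Saturday of April 2005: Apr 2 2005.
May 2005 — 1st Saturday is May 7 2005.
June 2005 — 1st Saturday is Jun 4 2005.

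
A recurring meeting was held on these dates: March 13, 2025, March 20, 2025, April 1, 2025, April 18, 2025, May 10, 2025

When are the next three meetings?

June 6, 2025; July 8, 2025; August 14, 2025

Intervals are 7, 12, 17, 22 days — an arithmetic progression with common difference 5.
Next gap: 27 days. May 10, 2025 + 27 days = June 6, 2025.
Next gap: 32 days. June 6, 2025 + 32 days = July 8, 2025.
Next gap: 37 days. July 8, 2025 + 37 days = August 14, 2025.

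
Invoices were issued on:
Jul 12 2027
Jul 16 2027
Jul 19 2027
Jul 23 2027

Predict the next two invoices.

Jul 26 2027, Jul 30 2027

Gaps: 4, 3, 4 days — not constant, but cyclic with period 2.
The events fall on every Monday and Friday.
Next Monday: Jul 26 2027.
Next Friday: Jul 30 2027.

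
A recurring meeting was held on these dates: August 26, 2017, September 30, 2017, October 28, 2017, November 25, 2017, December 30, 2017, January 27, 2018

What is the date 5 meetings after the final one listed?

Every date is a Saturday; gaps 35, 28, 28, 35, 28 days.
Each is the last Saturday of its month (at least one falls on the 29th or later, ruling out '4th Saturday').
Last Saturday of February 2018: February 24, 2018.
Last Saturday of March 2018: March 31, 2018.
Last Saturday of April 2018: April 28, 2018.
Last Saturday of May 2018: May 26, 2018.
Last Saturday of June 2018: June 30, 2018.

June 30, 2018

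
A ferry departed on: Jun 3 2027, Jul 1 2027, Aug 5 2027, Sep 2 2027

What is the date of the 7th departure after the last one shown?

All dates are Thursdays, 28, 35, 28 days apart.
Specifically, the 1st Thursday of each month.
1st Thursday of October 2027: Oct 7 2027.
1st Thursday of November 2027: Nov 4 2027.
1st Thursday of December 2027: Dec 2 2027.
January 2028 — 1st Thursday is Jan 6 2028.
February 2028 — 1st Thursday is Feb 3 2028.
March 2028 — 1st Thursday is Mar 2 2028.
1st Thursday of April 2028: Apr 6 2028.

Apr 6 2028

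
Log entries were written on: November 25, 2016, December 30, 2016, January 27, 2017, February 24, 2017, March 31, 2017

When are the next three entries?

These are Fridays with 35, 28, 28, 35-day gaps.
Each is the final Friday of its month — December 30, 2016 is past the 28th, so '4th Friday' doesn't fit.
Last Friday of April 2017: April 28, 2017.
Last Friday of May 2017: May 26, 2017.
Last Friday of June 2017: June 30, 2017.

April 28, 2017; May 26, 2017; June 30, 2017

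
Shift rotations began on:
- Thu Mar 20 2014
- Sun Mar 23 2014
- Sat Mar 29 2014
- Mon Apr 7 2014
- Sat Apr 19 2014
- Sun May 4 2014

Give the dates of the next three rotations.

Thu May 22 2014, Thu Jun 12 2014, Sun Jul 6 2014

The spacing grows by 3 each time: 3, 6, 9, 12, 15 days.
Next gap: 18 days. Sun May 4 2014 + 18 days = Thu May 22 2014.
Next gap: 21 days. Thu May 22 2014 + 21 days = Thu Jun 12 2014.
Next gap: 24 days. Thu Jun 12 2014 + 24 days = Sun Jul 6 2014.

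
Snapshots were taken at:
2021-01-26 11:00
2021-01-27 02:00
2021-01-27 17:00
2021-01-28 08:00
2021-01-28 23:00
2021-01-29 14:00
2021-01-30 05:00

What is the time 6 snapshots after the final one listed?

2021-02-02 23:00

The interval is a steady 15 hours (15, 15, 15, 15, 15, 15).
2021-01-30 05:00 + 15 h = 2021-01-30 20:00.
2021-01-30 20:00 + 15 h = 2021-01-31 11:00.
2021-01-31 11:00 + 15 h = 2021-02-01 02:00.
2021-02-01 02:00 + 15 h = 2021-02-01 17:00.
2021-02-01 17:00 + 15 h = 2021-02-02 08:00.
2021-02-02 08:00 + 15 h = 2021-02-02 23:00.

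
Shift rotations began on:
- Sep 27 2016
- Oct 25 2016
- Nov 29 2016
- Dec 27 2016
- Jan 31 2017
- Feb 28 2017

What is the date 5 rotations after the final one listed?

Jul 25 2017

All Tuesdays; the gaps (28, 35, 28, 35, 28) vary with month length.
This is the last Tuesday of each month.
March 2017 ends with Tuesday Mar 28 2017.
April 2017 ends with Tuesday Apr 25 2017.
May 2017 ends with Tuesday May 30 2017.
June 2017 ends with Tuesday Jun 27 2017.
Last Tuesday of July 2017: Jul 25 2017.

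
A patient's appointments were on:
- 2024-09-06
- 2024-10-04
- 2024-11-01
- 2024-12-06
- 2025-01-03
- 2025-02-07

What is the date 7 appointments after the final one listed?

Gaps: 28, 28, 35, 28, 35 days — a mix of 28 and 35. Every date is a Friday.
Each is the 1st Friday of its month.
March 2025 — 1st Friday is 2025-03-07.
1st Friday of April 2025: 2025-04-04.
1st Friday of May 2025: 2025-05-02.
1st Friday of June 2025: 2025-06-06.
1st Friday of July 2025: 2025-07-04.
1st Friday of August 2025: 2025-08-01.
1st Friday of September 2025: 2025-09-05.

2025-09-05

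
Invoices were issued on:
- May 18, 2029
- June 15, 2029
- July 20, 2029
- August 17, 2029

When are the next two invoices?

All dates are Fridays, 28, 35, 28 days apart.
Specifically, the 3rd Friday of each month.
3rd Friday of September 2029: September 21, 2029.
October 2029 — 3rd Friday is October 19, 2029.

September 21, 2029; October 19, 2029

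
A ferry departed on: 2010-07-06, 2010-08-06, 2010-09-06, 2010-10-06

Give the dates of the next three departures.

Gaps: 31, 31, 30 days — not constant. Every event is on the 6th of the month.
Pattern: the 6th of each month.
November 2010: 2010-11-06.
December 2010: 2010-12-06.
January 2011: 2011-01-06.

2010-11-06, 2010-12-06, 2011-01-06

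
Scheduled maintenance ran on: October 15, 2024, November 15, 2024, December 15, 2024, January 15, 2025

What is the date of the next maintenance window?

February 15, 2025

The day-of-month is always 15 (31, 30, 31 days between events).
So this recurs on the 15th of each month.
Next: February 2025 → February 15, 2025.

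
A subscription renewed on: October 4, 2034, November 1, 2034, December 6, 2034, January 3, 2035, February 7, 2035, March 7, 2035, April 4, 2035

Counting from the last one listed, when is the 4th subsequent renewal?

August 1, 2035

All dates are Wednesdays, 28, 35, 28, 35, 28, 28 days apart.
Specifically, the 1st Wednesday of each month.
1st Wednesday of May 2035: May 2, 2035.
June 2035 — 1st Wednesday is June 6, 2035.
1st Wednesday of July 2035: July 4, 2035.
1st Wednesday of August 2035: August 1, 2035.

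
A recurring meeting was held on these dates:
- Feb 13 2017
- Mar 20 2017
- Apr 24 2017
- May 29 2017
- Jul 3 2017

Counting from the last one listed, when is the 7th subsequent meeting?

Mar 5 2018

The spacing is 35, 35, 35, 35 days — always 35 days.
Jul 3 2017 + 35 days = Aug 7 2017.
Aug 7 2017 + 35 days = Sep 11 2017.
Sep 11 2017 + 35 days = Oct 16 2017.
Oct 16 2017 + 35 days = Nov 20 2017.
Nov 20 2017 + 35 days = Dec 25 2017.
Dec 25 2017 + 35 days = Jan 29 2018.
Jan 29 2018 + 35 days = Mar 5 2018.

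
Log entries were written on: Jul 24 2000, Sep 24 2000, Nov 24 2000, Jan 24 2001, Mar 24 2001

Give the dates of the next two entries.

The day-of-month is always 24 (62, 61, 61, 59 days between events).
So this recurs on the 24th of every 2 months.
May 2001: May 24 2001.
July 2001: Jul 24 2001.

May 24 2001, Jul 24 2001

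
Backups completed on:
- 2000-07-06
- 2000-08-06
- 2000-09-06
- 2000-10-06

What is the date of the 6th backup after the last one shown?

Each date is the 6th; the gaps (31, 31, 30) track the month lengths.
The rule is the 6th of each month.
November 2000: 2000-11-06.
December 2000: 2000-12-06.
January 2001: 2001-01-06.
February 2001: 2001-02-06.
Next: March 2001 → 2001-03-06.
April 2001: 2001-04-06.

2001-04-06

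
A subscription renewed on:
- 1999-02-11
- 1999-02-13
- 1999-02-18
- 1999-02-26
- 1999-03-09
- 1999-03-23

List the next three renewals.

Gaps: 2, 5, 8, 11, 14 days — each gap is 3 larger than the previous one.
Next gap: 17 days. 1999-03-23 + 17 days = 1999-04-09.
Next gap: 20 days. 1999-04-09 + 20 days = 1999-04-29.
Next gap: 23 days. 1999-04-29 + 23 days = 1999-05-22.

1999-04-09, 1999-04-29, 1999-05-22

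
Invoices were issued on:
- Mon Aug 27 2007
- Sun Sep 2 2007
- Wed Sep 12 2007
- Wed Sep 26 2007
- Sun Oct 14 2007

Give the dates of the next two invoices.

Intervals are 6, 10, 14, 18 days — an arithmetic progression with common difference 4.
Next gap: 22 days. Sun Oct 14 2007 + 22 days = Mon Nov 5 2007.
Next gap: 26 days. Mon Nov 5 2007 + 26 days = Sat Dec 1 2007.

Mon Nov 5 2007, Sat Dec 1 2007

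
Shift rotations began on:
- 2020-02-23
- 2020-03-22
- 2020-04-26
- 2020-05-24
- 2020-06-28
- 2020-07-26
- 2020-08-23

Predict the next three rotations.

2020-09-27, 2020-10-25, 2020-11-22

Gaps: 28, 35, 28, 35, 28, 28 days — a mix of 28 and 35. Every date is a Sunday.
Each is the 4th Sunday of its month.
September 2020 — 4th Sunday is 2020-09-27.
4th Sunday of October 2020: 2020-10-25.
4th Sunday of November 2020: 2020-11-22.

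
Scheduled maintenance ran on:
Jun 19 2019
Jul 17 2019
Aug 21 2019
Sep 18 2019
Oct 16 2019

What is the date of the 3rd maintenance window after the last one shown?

Jan 15 2020

All dates are Wednesdays, 28, 35, 28, 28 days apart.
Specifically, the 3rd Wednesday of each month.
3rd Wednesday of November 2019: Nov 20 2019.
December 2019 — 3rd Wednesday is Dec 18 2019.
3rd Wednesday of January 2020: Jan 15 2020.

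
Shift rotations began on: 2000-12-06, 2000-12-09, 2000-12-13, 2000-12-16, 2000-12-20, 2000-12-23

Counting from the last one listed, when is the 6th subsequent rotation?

2001-01-13

Gaps: 3, 4, 3, 4, 3 days — not constant, but cyclic with period 2.
The events fall on every Wednesday and Saturday.
Next Wednesday: 2000-12-27.
The following Saturday is 2000-12-30.
Next Wednesday: 2001-01-03.
The following Saturday is 2001-01-06.
The following Wednesday is 2001-01-10.
The following Saturday is 2001-01-13.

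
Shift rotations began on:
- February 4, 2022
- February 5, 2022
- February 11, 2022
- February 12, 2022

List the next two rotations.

February 18, 2022; February 19, 2022

Gaps: 1, 6, 1 days — not constant, but cyclic with period 2.
The events fall on every Friday and Saturday.
The following Friday is February 18, 2022.
Next Saturday: February 19, 2022.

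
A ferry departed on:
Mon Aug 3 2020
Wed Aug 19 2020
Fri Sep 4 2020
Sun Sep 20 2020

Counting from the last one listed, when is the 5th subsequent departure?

Gaps between consecutive events: 16, 16, 16 days — a constant 16-day interval.
Sun Sep 20 2020 + 16 days = Tue Oct 6 2020.
Tue Oct 6 2020 + 16 days = Thu Oct 22 2020.
Thu Oct 22 2020 + 16 days = Sat Nov 7 2020.
Sat Nov 7 2020 + 16 days = Mon Nov 23 2020.
Mon Nov 23 2020 + 16 days = Wed Dec 9 2020.

Wed Dec 9 2020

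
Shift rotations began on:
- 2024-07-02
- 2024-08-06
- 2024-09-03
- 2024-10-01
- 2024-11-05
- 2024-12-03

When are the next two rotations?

These are Tuesdays at 28- or 35-day spacing (35, 28, 28, 35, 28).
The pattern: 1st Tuesday of the month.
1st Tuesday of January 2025: 2025-01-07.
1st Tuesday of February 2025: 2025-02-04.

2025-01-07, 2025-02-04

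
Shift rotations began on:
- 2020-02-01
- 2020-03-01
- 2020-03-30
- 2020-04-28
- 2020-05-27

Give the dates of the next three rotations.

2020-06-25, 2020-07-24, 2020-08-22

Every event comes 29 days after the last (29, 29, 29, 29).
2020-05-27 + 29 days = 2020-06-25.
2020-06-25 + 29 days = 2020-07-24.
2020-07-24 + 29 days = 2020-08-22.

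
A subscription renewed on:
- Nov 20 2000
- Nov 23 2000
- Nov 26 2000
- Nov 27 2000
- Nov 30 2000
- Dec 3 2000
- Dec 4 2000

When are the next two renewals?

Dec 7 2000, Dec 10 2000

Gaps: 3, 3, 1, 3, 3, 1 days — not constant, but cyclic with period 3.
The events fall on every Monday, Thursday and Sunday.
Next Thursday: Dec 7 2000.
Next Sunday: Dec 10 2000.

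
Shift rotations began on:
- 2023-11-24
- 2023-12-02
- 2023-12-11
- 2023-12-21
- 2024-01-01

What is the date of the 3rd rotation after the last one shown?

2024-02-09

Gaps: 8, 9, 10, 11 days — each gap is 1 larger than the previous one.
Next gap: 12 days. 2024-01-01 + 12 days = 2024-01-13.
Next gap: 13 days. 2024-01-13 + 13 days = 2024-01-26.
Next gap: 14 days. 2024-01-26 + 14 days = 2024-02-09.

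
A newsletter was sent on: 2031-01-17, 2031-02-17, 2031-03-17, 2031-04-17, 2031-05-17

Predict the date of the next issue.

Each date is the 17th; the gaps (31, 28, 31, 30) track the month lengths.
The rule is the 17th of each month.
Next: June 2031 → 2031-06-17.

2031-06-17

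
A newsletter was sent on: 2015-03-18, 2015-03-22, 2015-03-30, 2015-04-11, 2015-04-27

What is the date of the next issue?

2015-05-17

Intervals are 4, 8, 12, 16 days — an arithmetic progression with common difference 4.
Next gap: 20 days. 2015-04-27 + 20 days = 2015-05-17.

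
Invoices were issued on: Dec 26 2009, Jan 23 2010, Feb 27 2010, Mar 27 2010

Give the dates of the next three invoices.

These are Saturdays at 28- or 35-day spacing (28, 35, 28).
The pattern: 4th Saturday of the month.
April 2010 — 4th Saturday is Apr 24 2010.
4th Saturday of May 2010: May 22 2010.
June 2010 — 4th Saturday is Jun 26 2010.

Apr 24 2010, May 22 2010, Jun 26 2010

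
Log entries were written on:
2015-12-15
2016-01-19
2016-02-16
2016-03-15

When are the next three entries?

All dates are Tuesdays, 35, 28, 28 days apart.
Specifically, the 3rd Tuesday of each month.
April 2016 — 3rd Tuesday is 2016-04-19.
3rd Tuesday of May 2016: 2016-05-17.
3rd Tuesday of June 2016: 2016-06-21.

2016-04-19, 2016-05-17, 2016-06-21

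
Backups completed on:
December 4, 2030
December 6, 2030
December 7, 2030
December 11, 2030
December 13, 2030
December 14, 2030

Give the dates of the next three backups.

Gaps: 2, 1, 4, 2, 1 days — not constant, but cyclic with period 3.
The events fall on every Wednesday, Friday and Saturday.
The following Wednesday is December 18, 2030.
The following Friday is December 20, 2030.
Next Saturday: December 21, 2030.

December 18, 2030; December 20, 2030; December 21, 2030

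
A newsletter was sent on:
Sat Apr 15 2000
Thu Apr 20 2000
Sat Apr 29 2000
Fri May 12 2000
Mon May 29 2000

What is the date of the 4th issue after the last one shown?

Intervals are 5, 9, 13, 17 days — an arithmetic progression with common difference 4.
Next gap: 21 days. Mon May 29 2000 + 21 days = Mon Jun 19 2000.
Next gap: 25 days. Mon Jun 19 2000 + 25 days = Fri Jul 14 2000.
Next gap: 29 days. Fri Jul 14 2000 + 29 days = Sat Aug 12 2000.
Next gap: 33 days. Sat Aug 12 2000 + 33 days = Thu Sep 14 2000.

Thu Sep 14 2000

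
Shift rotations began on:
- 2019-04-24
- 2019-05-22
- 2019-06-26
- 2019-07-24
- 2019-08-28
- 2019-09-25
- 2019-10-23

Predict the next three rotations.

2019-11-27, 2019-12-25, 2020-01-22

Gaps: 28, 35, 28, 35, 28, 28 days — a mix of 28 and 35. Every date is a Wednesday.
Each is the 4th Wednesday of its month.
November 2019 — 4th Wednesday is 2019-11-27.
4th Wednesday of December 2019: 2019-12-25.
January 2020 — 4th Wednesday is 2020-01-22.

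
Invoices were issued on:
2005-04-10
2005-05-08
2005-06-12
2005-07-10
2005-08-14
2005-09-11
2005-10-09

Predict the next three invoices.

These are Sundays at 28- or 35-day spacing (28, 35, 28, 35, 28, 28).
The pattern: 2nd Sunday of the month.
November 2005 — 2nd Sunday is 2005-11-13.
2nd Sunday of December 2005: 2005-12-11.
2nd Sunday of January 2006: 2006-01-08.

2005-11-13, 2005-12-11, 2006-01-08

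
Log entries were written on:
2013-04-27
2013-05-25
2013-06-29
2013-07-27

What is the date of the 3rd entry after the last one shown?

These are Saturdays with 28, 35, 28-day gaps.
Each is the final Saturday of its month — 2013-06-29 is past the 28th, so '4th Saturday' doesn't fit.
August 2013 ends with Saturday 2013-08-31.
September 2013 ends with Saturday 2013-09-28.
October 2013 ends with Saturday 2013-10-26.

2013-10-26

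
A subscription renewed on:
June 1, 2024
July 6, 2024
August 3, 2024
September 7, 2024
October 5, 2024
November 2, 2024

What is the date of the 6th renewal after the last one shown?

May 3, 2025

All dates are Saturdays, 35, 28, 35, 28, 28 days apart.
Specifically, the 1st Saturday of each month.
1st Saturday of December 2024: December 7, 2024.
January 2025 — 1st Saturday is January 4, 2025.
1st Saturday of February 2025: February 1, 2025.
1st Saturday of March 2025: March 1, 2025.
1st Saturday of April 2025: April 5, 2025.
1st Saturday of May 2025: May 3, 2025.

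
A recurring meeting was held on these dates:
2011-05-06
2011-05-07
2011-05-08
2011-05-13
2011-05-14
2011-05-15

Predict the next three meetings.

Gaps: 1, 1, 5, 1, 1 days — not constant, but cyclic with period 3.
The events fall on every Friday, Saturday and Sunday.
Next Friday: 2011-05-20.
Next Saturday: 2011-05-21.
The following Sunday is 2011-05-22.

2011-05-20, 2011-05-21, 2011-05-22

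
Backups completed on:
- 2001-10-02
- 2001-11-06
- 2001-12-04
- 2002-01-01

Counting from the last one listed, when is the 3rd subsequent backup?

All dates are Tuesdays, 35, 28, 28 days apart.
Specifically, the 1st Tuesday of each month.
1st Tuesday of February 2002: 2002-02-05.
March 2002 — 1st Tuesday is 2002-03-05.
1st Tuesday of April 2002: 2002-04-02.

2002-04-02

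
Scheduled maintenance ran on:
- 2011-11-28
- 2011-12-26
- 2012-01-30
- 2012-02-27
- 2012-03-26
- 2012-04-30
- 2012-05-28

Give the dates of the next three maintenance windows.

Every date is a Monday; gaps 28, 35, 28, 28, 35, 28 days.
Each is the last Monday of its month (at least one falls on the 29th or later, ruling out '4th Monday').
June 2012 ends with Monday 2012-06-25.
Last Monday of July 2012: 2012-07-30.
Last Monday of August 2012: 2012-08-27.

2012-06-25, 2012-07-30, 2012-08-27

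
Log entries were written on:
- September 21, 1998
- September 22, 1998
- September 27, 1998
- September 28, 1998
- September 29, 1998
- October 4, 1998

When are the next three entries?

The gap pattern 1, 5, 1, 1, 5 repeats every 3 events.
These are the Mondays, Tuesdays and Sundays of each week.
The following Monday is October 5, 1998.
The following Tuesday is October 6, 1998.
The following Sunday is October 11, 1998.

October 5, 1998; October 6, 1998; October 11, 1998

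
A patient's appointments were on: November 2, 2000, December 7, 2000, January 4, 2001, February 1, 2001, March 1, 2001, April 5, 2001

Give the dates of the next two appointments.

May 3, 2001; June 7, 2001

These are Thursdays at 28- or 35-day spacing (35, 28, 28, 28, 35).
The pattern: 1st Thursday of the month.
May 2001 — 1st Thursday is May 3, 2001.
1st Thursday of June 2001: June 7, 2001.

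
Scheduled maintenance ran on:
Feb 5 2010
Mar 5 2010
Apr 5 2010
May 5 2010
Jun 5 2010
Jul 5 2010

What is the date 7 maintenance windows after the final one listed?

The day-of-month is always 5 (28, 31, 30, 31, 30 days between events).
So this recurs on the 5th of each month.
Next: August 2010 → Aug 5 2010.
Next: September 2010 → Sep 5 2010.
October 2010: Oct 5 2010.
November 2010: Nov 5 2010.
Next: December 2010 → Dec 5 2010.
January 2011: Jan 5 2011.
Next: February 2011 → Feb 5 2011.

Feb 5 2011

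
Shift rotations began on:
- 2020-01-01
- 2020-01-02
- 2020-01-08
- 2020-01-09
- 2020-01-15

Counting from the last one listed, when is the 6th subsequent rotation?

Every event lands on a Wednesday or Thursday (gaps cycle 1, 6, 1, 6).
So the schedule is: every Wednesday and Thursday.
Next Thursday: 2020-01-16.
Next Wednesday: 2020-01-22.
The following Thursday is 2020-01-23.
The following Wednesday is 2020-01-29.
Next Thursday: 2020-01-30.
The following Wednesday is 2020-02-05.

2020-02-05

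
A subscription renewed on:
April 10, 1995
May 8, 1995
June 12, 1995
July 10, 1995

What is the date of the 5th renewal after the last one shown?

These are Mondays at 28- or 35-day spacing (28, 35, 28).
The pattern: 2nd Monday of the month.
August 1995 — 2nd Monday is August 14, 1995.
September 1995 — 2nd Monday is September 11, 1995.
October 1995 — 2nd Monday is October 9, 1995.
November 1995 — 2nd Monday is November 13, 1995.
2nd Monday of December 1995: December 11, 1995.

December 11, 1995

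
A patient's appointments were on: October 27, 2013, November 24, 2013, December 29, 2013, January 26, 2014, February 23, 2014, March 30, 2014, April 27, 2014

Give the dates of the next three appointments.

May 25, 2014; June 29, 2014; July 27, 2014

These are Sundays with 28, 35, 28, 28, 35, 28-day gaps.
Each is the final Sunday of its month — December 29, 2013 is past the 28th, so '4th Sunday' doesn't fit.
Last Sunday of May 2014: May 25, 2014.
June 2014 ends with Sunday June 29, 2014.
Last Sunday of July 2014: July 27, 2014.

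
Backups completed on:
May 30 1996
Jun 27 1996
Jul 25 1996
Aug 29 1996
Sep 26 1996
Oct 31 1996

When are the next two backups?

Nov 28 1996, Dec 26 1996

These are Thursdays with 28, 28, 35, 28, 35-day gaps.
Each is the final Thursday of its month — May 30 1996 is past the 28th, so '4th Thursday' doesn't fit.
Last Thursday of November 1996: Nov 28 1996.
Last Thursday of December 1996: Dec 26 1996.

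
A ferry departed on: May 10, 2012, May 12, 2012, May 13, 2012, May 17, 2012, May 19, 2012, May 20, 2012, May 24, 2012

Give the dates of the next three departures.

Every event lands on a Thursday or Saturday or Sunday (gaps cycle 2, 1, 4, 2, 1, 4).
So the schedule is: every Thursday, Saturday and Sunday.
The following Saturday is May 26, 2012.
The following Sunday is May 27, 2012.
The following Thursday is May 31, 2012.

May 26, 2012; May 27, 2012; May 31, 2012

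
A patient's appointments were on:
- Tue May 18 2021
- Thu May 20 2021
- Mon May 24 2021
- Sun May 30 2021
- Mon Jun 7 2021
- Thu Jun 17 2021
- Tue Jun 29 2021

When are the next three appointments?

Intervals are 2, 4, 6, 8, 10, 12 days — an arithmetic progression with common difference 2.
Next gap: 14 days. Tue Jun 29 2021 + 14 days = Tue Jul 13 2021.
Next gap: 16 days. Tue Jul 13 2021 + 16 days = Thu Jul 29 2021.
Next gap: 18 days. Thu Jul 29 2021 + 18 days = Mon Aug 16 2021.

Tue Jul 13 2021, Thu Jul 29 2021, Mon Aug 16 2021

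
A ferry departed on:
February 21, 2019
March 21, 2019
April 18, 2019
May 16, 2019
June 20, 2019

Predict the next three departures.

These are Thursdays at 28- or 35-day spacing (28, 28, 28, 35).
The pattern: 3rd Thursday of the month.
July 2019 — 3rd Thursday is July 18, 2019.
August 2019 — 3rd Thursday is August 15, 2019.
September 2019 — 3rd Thursday is September 19, 2019.

July 18, 2019; August 15, 2019; September 19, 2019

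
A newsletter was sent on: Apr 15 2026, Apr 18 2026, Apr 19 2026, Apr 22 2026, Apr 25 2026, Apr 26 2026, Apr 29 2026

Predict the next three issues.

May 2 2026, May 3 2026, May 6 2026

Every event lands on a Wednesday or Saturday or Sunday (gaps cycle 3, 1, 3, 3, 1, 3).
So the schedule is: every Wednesday, Saturday and Sunday.
Next Saturday: May 2 2026.
The following Sunday is May 3 2026.
Next Wednesday: May 6 2026.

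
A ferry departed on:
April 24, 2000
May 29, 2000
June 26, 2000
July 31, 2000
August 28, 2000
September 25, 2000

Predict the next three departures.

These are Mondays with 35, 28, 35, 28, 28-day gaps.
Each is the final Monday of its month — May 29, 2000 is past the 28th, so '4th Monday' doesn't fit.
Last Monday of October 2000: October 30, 2000.
November 2000 ends with Monday November 27, 2000.
December 2000 ends with Monday December 25, 2000.

October 30, 2000; November 27, 2000; December 25, 2000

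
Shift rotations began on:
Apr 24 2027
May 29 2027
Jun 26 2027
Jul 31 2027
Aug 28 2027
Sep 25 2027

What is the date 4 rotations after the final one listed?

Jan 29 2028

Every date is a Saturday; gaps 35, 28, 35, 28, 28 days.
Each is the last Saturday of its month (at least one falls on the 29th or later, ruling out '4th Saturday').
October 2027 ends with Saturday Oct 30 2027.
Last Saturday of November 2027: Nov 27 2027.
December 2027 ends with Saturday Dec 25 2027.
January 2028 ends with Saturday Jan 29 2028.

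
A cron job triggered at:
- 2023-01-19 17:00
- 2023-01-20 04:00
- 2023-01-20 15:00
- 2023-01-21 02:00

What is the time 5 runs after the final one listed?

The interval is a steady 11 hours (11, 11, 11).
2023-01-21 02:00 + 11 h = 2023-01-21 13:00.
2023-01-21 13:00 + 11 h = 2023-01-22 00:00.
2023-01-22 00:00 + 11 h = 2023-01-22 11:00.
2023-01-22 11:00 + 11 h = 2023-01-22 22:00.
2023-01-22 22:00 + 11 h = 2023-01-23 09:00.

2023-01-23 09:00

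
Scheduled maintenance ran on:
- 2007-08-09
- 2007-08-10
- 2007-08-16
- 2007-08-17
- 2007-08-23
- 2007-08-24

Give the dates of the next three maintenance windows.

Every event lands on a Thursday or Friday (gaps cycle 1, 6, 1, 6, 1).
So the schedule is: every Thursday and Friday.
Next Thursday: 2007-08-30.
Next Friday: 2007-08-31.
The following Thursday is 2007-09-06.

2007-08-30, 2007-08-31, 2007-09-06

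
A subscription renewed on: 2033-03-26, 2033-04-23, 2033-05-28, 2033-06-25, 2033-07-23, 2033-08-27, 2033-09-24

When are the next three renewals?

2033-10-22, 2033-11-26, 2033-12-24

These are Saturdays at 28- or 35-day spacing (28, 35, 28, 28, 35, 28).
The pattern: 4th Saturday of the month.
October 2033 — 4th Saturday is 2033-10-22.
November 2033 — 4th Saturday is 2033-11-26.
4th Saturday of December 2033: 2033-12-24.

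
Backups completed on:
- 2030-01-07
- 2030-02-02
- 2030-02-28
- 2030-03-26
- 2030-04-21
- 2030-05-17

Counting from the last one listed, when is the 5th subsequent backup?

The spacing is 26, 26, 26, 26, 26 days — always 26 days.
2030-05-17 + 26 days = 2030-06-12.
2030-06-12 + 26 days = 2030-07-08.
2030-07-08 + 26 days = 2030-08-03.
2030-08-03 + 26 days = 2030-08-29.
2030-08-29 + 26 days = 2030-09-24.

2030-09-24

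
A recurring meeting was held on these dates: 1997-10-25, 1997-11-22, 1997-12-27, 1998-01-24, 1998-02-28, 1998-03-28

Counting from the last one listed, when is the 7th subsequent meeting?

1998-10-24

These are Saturdays at 28- or 35-day spacing (28, 35, 28, 35, 28).
The pattern: 4th Saturday of the month.
April 1998 — 4th Saturday is 1998-04-25.
May 1998 — 4th Saturday is 1998-05-23.
June 1998 — 4th Saturday is 1998-06-27.
4th Saturday of July 1998: 1998-07-25.
August 1998 — 4th Saturday is 1998-08-22.
September 1998 — 4th Saturday is 1998-09-26.
4th Saturday of October 1998: 1998-10-24.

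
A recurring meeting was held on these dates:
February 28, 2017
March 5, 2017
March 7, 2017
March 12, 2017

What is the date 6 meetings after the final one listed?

Every event lands on a Tuesday or Sunday (gaps cycle 5, 2, 5).
So the schedule is: every Tuesday and Sunday.
Next Tuesday: March 14, 2017.
The following Sunday is March 19, 2017.
The following Tuesday is March 21, 2017.
Next Sunday: March 26, 2017.
Next Tuesday: March 28, 2017.
The following Sunday is April 2, 2017.

April 2, 2017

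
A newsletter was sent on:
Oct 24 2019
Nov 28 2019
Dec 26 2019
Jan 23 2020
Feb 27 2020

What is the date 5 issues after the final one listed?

All dates are Thursdays, 35, 28, 28, 35 days apart.
Specifically, the 4th Thursday of each month.
March 2020 — 4th Thursday is Mar 26 2020.
April 2020 — 4th Thursday is Apr 23 2020.
May 2020 — 4th Thursday is May 28 2020.
June 2020 — 4th Thursday is Jun 25 2020.
4th Thursday of July 2020: Jul 23 2020.

Jul 23 2020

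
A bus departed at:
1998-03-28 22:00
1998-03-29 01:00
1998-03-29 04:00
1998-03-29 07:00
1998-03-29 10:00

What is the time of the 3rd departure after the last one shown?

1998-03-29 19:00

Spacing: 3, 3, 3, 3 h — constant 3 h.
1998-03-29 10:00 + 3 h = 1998-03-29 13:00.
1998-03-29 13:00 + 3 h = 1998-03-29 16:00.
1998-03-29 16:00 + 3 h = 1998-03-29 19:00.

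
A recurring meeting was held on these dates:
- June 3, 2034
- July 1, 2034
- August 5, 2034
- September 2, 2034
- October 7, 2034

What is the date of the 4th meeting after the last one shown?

These are Saturdays at 28- or 35-day spacing (28, 35, 28, 35).
The pattern: 1st Saturday of the month.
November 2034 — 1st Saturday is November 4, 2034.
1st Saturday of December 2034: December 2, 2034.
January 2035 — 1st Saturday is January 6, 2035.
February 2035 — 1st Saturday is February 3, 2035.

February 3, 2035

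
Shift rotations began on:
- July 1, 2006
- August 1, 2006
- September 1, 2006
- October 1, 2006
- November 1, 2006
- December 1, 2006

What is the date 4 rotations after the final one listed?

Gaps: 31, 31, 30, 31, 30 days — not constant. Every event is on the 1st of the month.
Pattern: the 1st of each month.
Next: January 2007 → January 1, 2007.
February 2007: February 1, 2007.
Next: March 2007 → March 1, 2007.
Next: April 2007 → April 1, 2007.

April 1, 2007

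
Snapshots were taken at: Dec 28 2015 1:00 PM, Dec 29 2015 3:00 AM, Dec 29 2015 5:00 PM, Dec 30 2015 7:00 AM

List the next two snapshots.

Dec 30 2015 9:00 PM, Dec 31 2015 11:00 AM

The interval is a steady 14 hours (14, 14, 14).
Dec 30 2015 7:00 AM + 14 h = Dec 30 2015 9:00 PM.
Dec 30 2015 9:00 PM + 14 h = Dec 31 2015 11:00 AM.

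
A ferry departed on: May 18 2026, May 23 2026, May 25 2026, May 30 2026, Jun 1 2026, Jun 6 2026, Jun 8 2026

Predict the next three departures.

Every event lands on a Monday or Saturday (gaps cycle 5, 2, 5, 2, 5, 2).
So the schedule is: every Monday and Saturday.
Next Saturday: Jun 13 2026.
Next Monday: Jun 15 2026.
Next Saturday: Jun 20 2026.

Jun 13 2026, Jun 15 2026, Jun 20 2026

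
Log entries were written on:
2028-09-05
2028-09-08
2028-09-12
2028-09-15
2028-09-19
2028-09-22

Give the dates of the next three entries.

Gaps: 3, 4, 3, 4, 3 days — not constant, but cyclic with period 2.
The events fall on every Tuesday and Friday.
Next Tuesday: 2028-09-26.
Next Friday: 2028-09-29.
The following Tuesday is 2028-10-03.

2028-09-26, 2028-09-29, 2028-10-03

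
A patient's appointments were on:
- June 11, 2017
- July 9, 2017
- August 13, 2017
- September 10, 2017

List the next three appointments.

October 8, 2017; November 12, 2017; December 10, 2017

Gaps: 28, 35, 28 days — a mix of 28 and 35. Every date is a Sunday.
Each is the 2nd Sunday of its month.
2nd Sunday of October 2017: October 8, 2017.
2nd Sunday of November 2017: November 12, 2017.
2nd Sunday of December 2017: December 10, 2017.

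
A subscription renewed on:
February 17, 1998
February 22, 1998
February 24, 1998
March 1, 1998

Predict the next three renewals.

Every event lands on a Tuesday or Sunday (gaps cycle 5, 2, 5).
So the schedule is: every Tuesday and Sunday.
Next Tuesday: March 3, 1998.
The following Sunday is March 8, 1998.
Next Tuesday: March 10, 1998.

March 3, 1998; March 8, 1998; March 10, 1998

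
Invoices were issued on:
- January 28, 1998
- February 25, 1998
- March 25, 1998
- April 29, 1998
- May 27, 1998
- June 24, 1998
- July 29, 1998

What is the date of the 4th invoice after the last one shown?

November 25, 1998

All Wednesdays; the gaps (28, 28, 35, 28, 28, 35) vary with month length.
This is the last Wednesday of each month.
August 1998 ends with Wednesday August 26, 1998.
September 1998 ends with Wednesday September 30, 1998.
October 1998 ends with Wednesday October 28, 1998.
Last Wednesday of November 1998: November 25, 1998.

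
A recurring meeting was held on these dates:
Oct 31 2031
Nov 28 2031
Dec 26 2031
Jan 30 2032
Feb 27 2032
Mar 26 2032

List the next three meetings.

Apr 30 2032, May 28 2032, Jun 25 2032

Every date is a Friday; gaps 28, 28, 35, 28, 28 days.
Each is the last Friday of its month (at least one falls on the 29th or later, ruling out '4th Friday').
Last Friday of April 2032: Apr 30 2032.
Last Friday of May 2032: May 28 2032.
Last Friday of June 2032: Jun 25 2032.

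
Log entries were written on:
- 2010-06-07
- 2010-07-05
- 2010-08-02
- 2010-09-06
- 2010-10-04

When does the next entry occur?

2010-11-01

These are Mondays at 28- or 35-day spacing (28, 28, 35, 28).
The pattern: 1st Monday of the month.
1st Monday of November 2010: 2010-11-01.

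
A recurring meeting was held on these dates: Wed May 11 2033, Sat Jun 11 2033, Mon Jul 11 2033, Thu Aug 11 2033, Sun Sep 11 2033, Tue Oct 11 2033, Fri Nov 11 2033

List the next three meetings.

The day-of-month is always 11 (31, 30, 31, 31, 30, 31 days between events).
So this recurs on the 11th of each month.
December 2033: Sun Dec 11 2033.
January 2034: Wed Jan 11 2034.
February 2034: Sat Feb 11 2034.

Sun Dec 11 2033, Wed Jan 11 2034, Sat Feb 11 2034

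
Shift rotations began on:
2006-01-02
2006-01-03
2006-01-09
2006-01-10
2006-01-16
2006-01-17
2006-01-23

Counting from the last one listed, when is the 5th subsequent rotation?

The gap pattern 1, 6, 1, 6, 1, 6 repeats every 2 events.
These are the Mondays and Tuesdays of each week.
The following Tuesday is 2006-01-24.
Next Monday: 2006-01-30.
Next Tuesday: 2006-01-31.
Next Monday: 2006-02-06.
Next Tuesday: 2006-02-07.

2006-02-07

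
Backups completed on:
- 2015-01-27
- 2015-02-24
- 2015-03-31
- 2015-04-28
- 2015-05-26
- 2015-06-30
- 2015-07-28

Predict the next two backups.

2015-08-25, 2015-09-29

All Tuesdays; the gaps (28, 35, 28, 28, 35, 28) vary with month length.
This is the last Tuesday of each month.
August 2015 ends with Tuesday 2015-08-25.
September 2015 ends with Tuesday 2015-09-29.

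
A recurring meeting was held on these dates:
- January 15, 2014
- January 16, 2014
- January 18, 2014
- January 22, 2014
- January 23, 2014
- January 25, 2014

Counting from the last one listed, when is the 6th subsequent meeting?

Gaps: 1, 2, 4, 1, 2 days — not constant, but cyclic with period 3.
The events fall on every Wednesday, Thursday and Saturday.
The following Wednesday is January 29, 2014.
Next Thursday: January 30, 2014.
Next Saturday: February 1, 2014.
Next Wednesday: February 5, 2014.
The following Thursday is February 6, 2014.
The following Saturday is February 8, 2014.

February 8, 2014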